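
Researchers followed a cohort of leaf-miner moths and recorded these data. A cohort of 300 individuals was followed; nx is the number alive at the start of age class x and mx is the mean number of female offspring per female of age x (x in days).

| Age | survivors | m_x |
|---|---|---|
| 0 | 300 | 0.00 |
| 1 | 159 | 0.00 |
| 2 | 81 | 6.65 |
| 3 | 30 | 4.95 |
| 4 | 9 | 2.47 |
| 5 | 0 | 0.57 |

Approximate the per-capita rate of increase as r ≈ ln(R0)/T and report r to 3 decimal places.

lx = nx/n0 = nx/300: 1, 0.53, 0.27, 0.1, 0.03, 0
R0 = Σ lx·mx = 0 + 0 + 1.7955 + 0.495 + 0.0741 + 0 = 2.3646
Σ x·lx·mx = 5.3724; T = 5.3724/2.3646 = 2.27201…
r ≈ ln(R0)/T = ln(2.3646)/2.27201… = 0.37879… → 0.379

0.379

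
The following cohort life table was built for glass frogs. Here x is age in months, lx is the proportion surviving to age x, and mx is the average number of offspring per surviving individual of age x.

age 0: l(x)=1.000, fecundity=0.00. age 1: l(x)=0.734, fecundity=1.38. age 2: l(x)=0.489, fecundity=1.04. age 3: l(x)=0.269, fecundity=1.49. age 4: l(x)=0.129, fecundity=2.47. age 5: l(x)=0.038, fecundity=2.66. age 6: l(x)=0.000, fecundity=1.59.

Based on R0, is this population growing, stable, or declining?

R0 = Σ lx·mx = 0 + 1.01292 + 0.50856 + 0.40081 + 0.31863 + 0.10108 + 0 = 2.342
R0 > 1, so the population is growing.

growing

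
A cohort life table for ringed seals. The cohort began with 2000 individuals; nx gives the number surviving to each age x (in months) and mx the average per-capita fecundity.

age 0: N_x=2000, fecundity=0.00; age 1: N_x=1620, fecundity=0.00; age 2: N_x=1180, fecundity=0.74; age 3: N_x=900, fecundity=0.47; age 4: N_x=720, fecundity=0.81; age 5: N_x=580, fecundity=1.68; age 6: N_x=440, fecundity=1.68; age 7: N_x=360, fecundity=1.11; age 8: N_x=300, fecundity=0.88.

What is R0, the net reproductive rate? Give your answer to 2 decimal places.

lx = nx/n0 = nx/2000: 1, 0.81, 0.59, 0.45, 0.36, 0.29, 0.22, 0.18, 0.15
lx·mx by age: 0, 0, 0.4366, 0.2115, 0.2916, 0.4872, 0.3696, 0.1998, 0.132
R0 = Σ lx·mx = 2.1283 → 2.13

2.13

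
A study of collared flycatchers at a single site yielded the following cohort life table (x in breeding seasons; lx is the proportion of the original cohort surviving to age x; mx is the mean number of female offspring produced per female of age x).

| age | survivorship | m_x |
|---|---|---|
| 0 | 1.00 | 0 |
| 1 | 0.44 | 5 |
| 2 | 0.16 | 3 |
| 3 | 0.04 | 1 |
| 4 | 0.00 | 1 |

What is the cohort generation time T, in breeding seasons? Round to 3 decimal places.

1.206

lx·mx: 0, 2.2, 0.48, 0.04, 0 → R0 = 2.72
x·lx·mx: 0, 2.2, 0.96, 0.12, 0 → Σ = 3.28
T = 3.28 / 2.72 = 1.205882… → 1.206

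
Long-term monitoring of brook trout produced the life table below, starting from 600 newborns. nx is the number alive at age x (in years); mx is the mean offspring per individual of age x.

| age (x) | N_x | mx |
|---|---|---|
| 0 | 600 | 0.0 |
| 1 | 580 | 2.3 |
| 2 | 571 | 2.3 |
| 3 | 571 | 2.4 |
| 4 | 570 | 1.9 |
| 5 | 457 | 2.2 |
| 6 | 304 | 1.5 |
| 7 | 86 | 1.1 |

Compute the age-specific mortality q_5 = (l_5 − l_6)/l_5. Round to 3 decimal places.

0.335

lx = nx/n0 = nx/600: 1, 0.96667…, 0.95167…, 0.95167…, 0.95, 0.76167…, 0.50667…, 0.14333…
q_5 = (l_5 − l_6) / l_5 = (0.761667… − 0.506667…) / 0.761667…
     = 0.255… / 0.761667… = 0.334792… → 0.335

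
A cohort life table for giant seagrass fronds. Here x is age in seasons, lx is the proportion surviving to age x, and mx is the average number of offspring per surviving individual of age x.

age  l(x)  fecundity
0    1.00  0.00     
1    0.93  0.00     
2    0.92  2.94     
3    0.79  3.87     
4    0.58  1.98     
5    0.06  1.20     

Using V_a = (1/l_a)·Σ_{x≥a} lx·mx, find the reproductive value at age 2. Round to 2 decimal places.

7.59

lx·mx for x ≥ 2: 2.7048, 3.0573, 1.1484, 0.072 → sum = 6.9825
V_2 = 6.9825 / l_2 = 6.9825 / 0.92 = 7.589674… → 7.59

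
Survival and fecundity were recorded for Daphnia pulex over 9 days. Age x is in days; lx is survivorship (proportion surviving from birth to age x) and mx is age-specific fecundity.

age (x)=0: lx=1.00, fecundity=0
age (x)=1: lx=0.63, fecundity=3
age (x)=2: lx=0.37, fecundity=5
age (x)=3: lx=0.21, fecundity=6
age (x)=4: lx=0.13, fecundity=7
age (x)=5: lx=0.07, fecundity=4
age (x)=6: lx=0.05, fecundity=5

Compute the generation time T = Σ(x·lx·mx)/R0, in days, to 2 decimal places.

lx·mx: 0, 1.89, 1.85, 1.26, 0.91, 0.28, 0.25 → R0 = 6.44
x·lx·mx: 0, 1.89, 3.7, 3.78, 3.64, 1.4, 1.5 → Σ = 15.91
T = 15.91 / 6.44 = 2.470497… → 2.47

2.47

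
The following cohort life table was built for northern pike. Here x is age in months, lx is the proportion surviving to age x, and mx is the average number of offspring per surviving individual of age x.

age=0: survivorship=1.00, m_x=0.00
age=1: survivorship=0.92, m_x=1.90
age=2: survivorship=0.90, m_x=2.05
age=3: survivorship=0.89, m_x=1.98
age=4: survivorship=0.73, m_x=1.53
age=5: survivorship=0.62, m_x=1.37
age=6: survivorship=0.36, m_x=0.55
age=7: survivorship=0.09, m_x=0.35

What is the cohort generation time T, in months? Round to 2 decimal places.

2.76

lx·mx: 0, 1.748, 1.845, 1.7622, 1.1169, 0.8494, 0.198, 0.0315 → R0 = 7.551
x·lx·mx: 0, 1.748, 3.69, 5.2866, 4.4676, 4.247, 1.188, 0.2205 → Σ = 20.8477
T = 20.8477 / 7.551 = 2.760919… → 2.76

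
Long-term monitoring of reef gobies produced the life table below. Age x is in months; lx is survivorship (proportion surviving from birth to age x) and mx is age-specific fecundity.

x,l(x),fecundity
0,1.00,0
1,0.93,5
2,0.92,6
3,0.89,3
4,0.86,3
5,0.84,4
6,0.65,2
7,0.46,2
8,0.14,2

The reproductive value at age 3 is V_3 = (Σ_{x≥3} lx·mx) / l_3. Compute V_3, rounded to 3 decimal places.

lx·mx for x ≥ 3: 2.67, 2.58, 3.36, 1.3, 0.92, 0.28 → sum = 11.11
V_3 = 11.11 / l_3 = 11.11 / 0.89 = 12.483146… → 12.483

12.483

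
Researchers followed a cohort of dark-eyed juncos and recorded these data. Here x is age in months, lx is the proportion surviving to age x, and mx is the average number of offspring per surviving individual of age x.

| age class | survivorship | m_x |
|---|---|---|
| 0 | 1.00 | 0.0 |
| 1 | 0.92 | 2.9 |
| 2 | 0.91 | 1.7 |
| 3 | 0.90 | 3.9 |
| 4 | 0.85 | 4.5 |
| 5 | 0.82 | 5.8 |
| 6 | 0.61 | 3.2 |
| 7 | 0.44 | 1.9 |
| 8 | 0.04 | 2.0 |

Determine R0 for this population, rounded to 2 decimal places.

19.17

lx·mx by age: 0, 2.668, 1.547, 3.51, 3.825, 4.756, 1.952, 0.836, 0.08
R0 = Σ lx·mx = 19.174 → 19.17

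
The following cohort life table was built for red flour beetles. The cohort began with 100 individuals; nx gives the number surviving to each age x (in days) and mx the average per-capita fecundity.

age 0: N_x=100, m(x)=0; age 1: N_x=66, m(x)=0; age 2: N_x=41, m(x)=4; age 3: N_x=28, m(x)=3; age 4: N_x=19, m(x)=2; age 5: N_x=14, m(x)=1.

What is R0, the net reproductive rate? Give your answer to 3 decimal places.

3.000

lx = nx/n0 = nx/100: 1, 0.66, 0.41, 0.28, 0.19, 0.14
lx·mx by age: 0, 0, 1.64, 0.84, 0.38, 0.14
R0 = Σ lx·mx = 3 → 3.000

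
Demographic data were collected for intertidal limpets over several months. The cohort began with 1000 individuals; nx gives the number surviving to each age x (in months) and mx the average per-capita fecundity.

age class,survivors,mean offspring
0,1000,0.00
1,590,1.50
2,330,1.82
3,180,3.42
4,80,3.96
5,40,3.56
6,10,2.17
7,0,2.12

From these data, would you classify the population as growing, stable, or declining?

growing

lx = nx/n0 = nx/1000: 1, 0.59, 0.33, 0.18, 0.08, 0.04, 0.01, 0
R0 = Σ lx·mx = 0 + 0.885 + 0.6006 + 0.6156 + 0.3168 + 0.1424 + 0.0217 + 0 = 2.5821
R0 > 1, so the population is growing.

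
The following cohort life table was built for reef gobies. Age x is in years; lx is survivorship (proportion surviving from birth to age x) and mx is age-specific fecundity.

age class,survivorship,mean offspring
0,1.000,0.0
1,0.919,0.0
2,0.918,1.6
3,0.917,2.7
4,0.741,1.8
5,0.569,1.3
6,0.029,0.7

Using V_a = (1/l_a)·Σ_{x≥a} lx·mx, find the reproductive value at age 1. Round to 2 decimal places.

lx·mx for x ≥ 1: 0, 1.4688, 2.4759, 1.3338, 0.7397, 0.0203 → sum = 6.0385
V_1 = 6.0385 / l_1 = 6.0385 / 0.919 = 6.570729… → 6.57

6.57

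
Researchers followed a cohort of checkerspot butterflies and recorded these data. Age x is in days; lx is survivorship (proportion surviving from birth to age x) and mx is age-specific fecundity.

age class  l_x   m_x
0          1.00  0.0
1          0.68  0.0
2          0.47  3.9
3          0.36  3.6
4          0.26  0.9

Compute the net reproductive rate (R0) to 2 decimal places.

3.36

lx·mx by age: 0, 0, 1.833, 1.296, 0.234
R0 = Σ lx·mx = 3.363 → 3.36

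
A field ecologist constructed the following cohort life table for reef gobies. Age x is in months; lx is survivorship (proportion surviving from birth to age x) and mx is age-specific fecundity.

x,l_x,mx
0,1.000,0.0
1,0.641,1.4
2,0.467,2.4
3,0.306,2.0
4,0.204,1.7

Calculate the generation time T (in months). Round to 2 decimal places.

2.14

lx·mx: 0, 0.8974, 1.1208, 0.612, 0.3468 → R0 = 2.977
x·lx·mx: 0, 0.8974, 2.2416, 1.836, 1.3872 → Σ = 6.3622
T = 6.3622 / 2.977 = 2.137118… → 2.14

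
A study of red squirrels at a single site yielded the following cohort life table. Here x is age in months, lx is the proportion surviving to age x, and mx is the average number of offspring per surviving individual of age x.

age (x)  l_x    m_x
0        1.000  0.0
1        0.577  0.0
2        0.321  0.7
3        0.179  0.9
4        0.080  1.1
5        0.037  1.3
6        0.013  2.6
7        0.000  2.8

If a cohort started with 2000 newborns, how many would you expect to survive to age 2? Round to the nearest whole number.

Expected survivors = N0 · l_2 = 2000 × 0.321 = 642 → 642

642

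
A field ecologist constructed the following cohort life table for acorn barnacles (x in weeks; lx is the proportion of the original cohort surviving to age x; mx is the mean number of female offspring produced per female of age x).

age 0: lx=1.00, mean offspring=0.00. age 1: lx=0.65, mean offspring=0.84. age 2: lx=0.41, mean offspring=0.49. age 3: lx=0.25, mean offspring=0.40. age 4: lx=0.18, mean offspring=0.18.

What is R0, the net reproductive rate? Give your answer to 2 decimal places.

0.88

lx·mx by age: 0, 0.546, 0.2009, 0.1, 0.0324
R0 = Σ lx·mx = 0.8793 → 0.88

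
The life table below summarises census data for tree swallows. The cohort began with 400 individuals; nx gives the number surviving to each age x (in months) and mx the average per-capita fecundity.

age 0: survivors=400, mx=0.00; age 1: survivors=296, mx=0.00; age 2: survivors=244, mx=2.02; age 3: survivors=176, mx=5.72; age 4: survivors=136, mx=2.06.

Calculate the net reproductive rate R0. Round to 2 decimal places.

4.45

lx = nx/n0 = nx/400: 1, 0.74, 0.61, 0.44, 0.34
lx·mx by age: 0, 0, 1.2322, 2.5168, 0.7004
R0 = Σ lx·mx = 4.4494 → 4.45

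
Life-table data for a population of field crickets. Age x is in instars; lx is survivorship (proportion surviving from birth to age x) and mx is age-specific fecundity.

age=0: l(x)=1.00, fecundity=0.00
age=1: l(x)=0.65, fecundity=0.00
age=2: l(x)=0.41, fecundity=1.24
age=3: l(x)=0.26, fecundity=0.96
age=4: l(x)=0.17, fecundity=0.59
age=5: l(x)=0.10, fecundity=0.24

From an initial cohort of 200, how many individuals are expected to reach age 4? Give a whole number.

Expected survivors = N0 · l_4 = 200 × 0.17 = 34 → 34

34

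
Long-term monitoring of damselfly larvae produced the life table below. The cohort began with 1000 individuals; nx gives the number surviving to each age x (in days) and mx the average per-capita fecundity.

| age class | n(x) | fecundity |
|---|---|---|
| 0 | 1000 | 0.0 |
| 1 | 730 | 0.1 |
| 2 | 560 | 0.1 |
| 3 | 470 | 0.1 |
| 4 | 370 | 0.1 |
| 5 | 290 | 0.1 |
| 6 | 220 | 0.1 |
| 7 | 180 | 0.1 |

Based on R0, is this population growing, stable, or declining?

lx = nx/n0 = nx/1000: 1, 0.73, 0.56, 0.47, 0.37, 0.29, 0.22, 0.18
R0 = Σ lx·mx = 0 + 0.073 + 0.056 + 0.047 + 0.037 + 0.029 + 0.022 + 0.018 = 0.282
R0 < 1, so the population is declining.

declining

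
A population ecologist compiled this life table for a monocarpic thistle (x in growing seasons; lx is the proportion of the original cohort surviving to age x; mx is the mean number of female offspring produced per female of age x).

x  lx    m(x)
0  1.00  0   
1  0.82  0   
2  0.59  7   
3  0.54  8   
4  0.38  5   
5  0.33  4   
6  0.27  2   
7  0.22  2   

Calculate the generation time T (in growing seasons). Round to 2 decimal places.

3.30

lx·mx: 0, 0, 4.13, 4.32, 1.9, 1.32, 0.54, 0.44 → R0 = 12.65
x·lx·mx: 0, 0, 8.26, 12.96, 7.6, 6.6, 3.24, 3.08 → Σ = 41.74
T = 41.74 / 12.65 = 3.299605… → 3.30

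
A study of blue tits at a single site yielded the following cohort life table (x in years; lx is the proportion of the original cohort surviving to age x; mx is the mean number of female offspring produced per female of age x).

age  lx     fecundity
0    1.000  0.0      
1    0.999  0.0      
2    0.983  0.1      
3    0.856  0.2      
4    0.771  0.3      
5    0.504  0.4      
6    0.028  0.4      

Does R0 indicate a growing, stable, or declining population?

R0 = Σ lx·mx = 0 + 0 + 0.0983 + 0.1712 + 0.2313 + 0.2016 + 0.0112 = 0.7136
R0 < 1, so the population is declining.

declining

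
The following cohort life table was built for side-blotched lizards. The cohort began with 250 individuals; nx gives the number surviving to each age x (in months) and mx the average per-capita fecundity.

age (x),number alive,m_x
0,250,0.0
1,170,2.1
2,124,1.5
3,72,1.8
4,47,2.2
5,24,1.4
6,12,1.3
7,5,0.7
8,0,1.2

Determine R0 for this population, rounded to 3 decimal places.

3.315

lx = nx/n0 = nx/250: 1, 0.68, 0.496, 0.288, 0.188, 0.096, 0.048, 0.02, 0
lx·mx by age: 0, 1.428, 0.744, 0.5184, 0.4136, 0.1344, 0.0624, 0.014, 0
R0 = Σ lx·mx = 3.3148 → 3.315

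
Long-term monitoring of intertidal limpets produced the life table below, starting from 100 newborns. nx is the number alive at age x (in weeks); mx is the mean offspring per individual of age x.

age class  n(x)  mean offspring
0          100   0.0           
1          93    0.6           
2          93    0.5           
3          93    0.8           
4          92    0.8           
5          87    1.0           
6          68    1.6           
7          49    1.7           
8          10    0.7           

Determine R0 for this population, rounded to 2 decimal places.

5.36

lx = nx/n0 = nx/100: 1, 0.93, 0.93, 0.93, 0.92, 0.87, 0.68, 0.49, 0.1
lx·mx by age: 0, 0.558, 0.465, 0.744, 0.736, 0.87, 1.088, 0.833, 0.07
R0 = Σ lx·mx = 5.364 → 5.36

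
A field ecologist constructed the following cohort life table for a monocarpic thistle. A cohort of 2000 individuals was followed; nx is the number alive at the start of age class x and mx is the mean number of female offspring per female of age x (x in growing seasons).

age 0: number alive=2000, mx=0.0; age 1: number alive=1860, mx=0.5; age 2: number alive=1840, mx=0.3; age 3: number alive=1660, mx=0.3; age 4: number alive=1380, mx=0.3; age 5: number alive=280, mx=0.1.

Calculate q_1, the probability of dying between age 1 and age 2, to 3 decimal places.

0.011

lx = nx/n0 = nx/2000: 1, 0.93, 0.92, 0.83, 0.69, 0.14
q_1 = (l_1 − l_2) / l_1 = (0.93 − 0.92) / 0.93
     = 0.01 / 0.93 = 0.010753… → 0.011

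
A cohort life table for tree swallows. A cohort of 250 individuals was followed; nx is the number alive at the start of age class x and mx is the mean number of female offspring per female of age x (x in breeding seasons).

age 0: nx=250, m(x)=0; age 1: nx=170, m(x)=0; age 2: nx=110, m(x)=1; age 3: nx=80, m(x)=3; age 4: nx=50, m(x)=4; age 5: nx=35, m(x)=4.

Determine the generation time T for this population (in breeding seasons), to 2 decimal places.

3.54

lx = nx/n0 = nx/250: 1, 0.68, 0.44, 0.32, 0.2, 0.14
lx·mx: 0, 0, 0.44, 0.96, 0.8, 0.56 → R0 = 2.76
x·lx·mx: 0, 0, 0.88, 2.88, 3.2, 2.8 → Σ = 9.76
T = 9.76 / 2.76 = 3.536232… → 3.54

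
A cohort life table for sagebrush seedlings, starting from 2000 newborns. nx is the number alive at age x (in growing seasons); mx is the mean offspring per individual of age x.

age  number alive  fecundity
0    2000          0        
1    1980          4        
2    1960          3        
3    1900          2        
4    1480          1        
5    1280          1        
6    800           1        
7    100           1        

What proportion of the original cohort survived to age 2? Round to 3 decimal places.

0.980

l_2 = n_2/n_0 = 1960/2000 = 0.98 → 0.980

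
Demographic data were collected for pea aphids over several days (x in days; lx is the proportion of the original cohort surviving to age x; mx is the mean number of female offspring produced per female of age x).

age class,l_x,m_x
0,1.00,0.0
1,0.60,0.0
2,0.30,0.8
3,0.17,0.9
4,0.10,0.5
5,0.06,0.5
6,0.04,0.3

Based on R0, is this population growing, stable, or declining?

R0 = Σ lx·mx = 0 + 0 + 0.24 + 0.153 + 0.05 + 0.03 + 0.012 = 0.485
R0 < 1, so the population is declining.

declining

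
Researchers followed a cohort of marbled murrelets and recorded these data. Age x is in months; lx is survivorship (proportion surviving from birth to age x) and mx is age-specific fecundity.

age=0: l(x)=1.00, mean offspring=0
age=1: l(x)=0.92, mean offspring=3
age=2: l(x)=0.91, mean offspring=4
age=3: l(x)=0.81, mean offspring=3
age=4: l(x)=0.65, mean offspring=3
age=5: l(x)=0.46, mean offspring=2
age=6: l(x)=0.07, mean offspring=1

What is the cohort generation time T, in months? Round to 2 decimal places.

lx·mx: 0, 2.76, 3.64, 2.43, 1.95, 0.92, 0.07 → R0 = 11.77
x·lx·mx: 0, 2.76, 7.28, 7.29, 7.8, 4.6, 0.42 → Σ = 30.15
T = 30.15 / 11.77 = 2.561597… → 2.56

2.56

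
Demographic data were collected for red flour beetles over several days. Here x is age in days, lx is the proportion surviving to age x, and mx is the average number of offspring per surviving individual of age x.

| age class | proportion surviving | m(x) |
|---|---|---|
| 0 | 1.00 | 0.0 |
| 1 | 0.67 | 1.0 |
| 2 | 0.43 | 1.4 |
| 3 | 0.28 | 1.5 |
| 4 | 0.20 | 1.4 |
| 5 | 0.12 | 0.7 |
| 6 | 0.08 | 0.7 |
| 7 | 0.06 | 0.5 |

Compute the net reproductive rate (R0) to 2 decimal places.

2.14

lx·mx by age: 0, 0.67, 0.602, 0.42, 0.28, 0.084, 0.056, 0.03
R0 = Σ lx·mx = 2.142 → 2.14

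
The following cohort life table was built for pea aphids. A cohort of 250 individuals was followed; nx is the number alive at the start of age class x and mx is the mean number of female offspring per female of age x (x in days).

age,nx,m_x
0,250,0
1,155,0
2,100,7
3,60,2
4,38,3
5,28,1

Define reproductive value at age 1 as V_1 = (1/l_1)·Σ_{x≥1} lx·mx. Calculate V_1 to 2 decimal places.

6.21

lx = nx/n0 = nx/250: 1, 0.62, 0.4, 0.24, 0.152, 0.112
lx·mx for x ≥ 1: 0, 2.8, 0.48, 0.456, 0.112 → sum = 3.848
V_1 = 3.848 / l_1 = 3.848 / 0.62 = 6.206452… → 6.21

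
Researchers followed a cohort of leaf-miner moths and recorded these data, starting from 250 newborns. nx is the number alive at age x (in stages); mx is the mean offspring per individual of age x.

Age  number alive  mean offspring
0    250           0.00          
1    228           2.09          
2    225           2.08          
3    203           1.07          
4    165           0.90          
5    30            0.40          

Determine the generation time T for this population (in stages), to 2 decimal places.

2.06

lx = nx/n0 = nx/250: 1, 0.912, 0.9, 0.812, 0.66, 0.12
lx·mx: 0, 1.90608, 1.872, 0.86884, 0.594, 0.048 → R0 = 5.28892
x·lx·mx: 0, 1.90608, 3.744, 2.60652, 2.376, 0.24 → Σ = 10.8726
T = 10.8726 / 5.28892 = 2.055732… → 2.06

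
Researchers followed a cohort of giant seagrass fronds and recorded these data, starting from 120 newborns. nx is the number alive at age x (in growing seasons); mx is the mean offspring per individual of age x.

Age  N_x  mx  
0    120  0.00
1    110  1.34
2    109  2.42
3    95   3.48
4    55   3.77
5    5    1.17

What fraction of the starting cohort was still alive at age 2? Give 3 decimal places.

l_2 = n_2/n_0 = 109/120 = 0.908333… → 0.908

0.908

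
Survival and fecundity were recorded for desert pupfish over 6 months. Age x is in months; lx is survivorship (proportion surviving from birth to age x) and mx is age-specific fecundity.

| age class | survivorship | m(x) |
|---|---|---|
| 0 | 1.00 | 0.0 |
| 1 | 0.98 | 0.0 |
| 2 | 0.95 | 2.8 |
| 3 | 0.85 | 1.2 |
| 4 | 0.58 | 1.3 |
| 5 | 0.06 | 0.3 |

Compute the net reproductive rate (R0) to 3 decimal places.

4.452

lx·mx by age: 0, 0, 2.66, 1.02, 0.754, 0.018
R0 = Σ lx·mx = 4.452 → 4.452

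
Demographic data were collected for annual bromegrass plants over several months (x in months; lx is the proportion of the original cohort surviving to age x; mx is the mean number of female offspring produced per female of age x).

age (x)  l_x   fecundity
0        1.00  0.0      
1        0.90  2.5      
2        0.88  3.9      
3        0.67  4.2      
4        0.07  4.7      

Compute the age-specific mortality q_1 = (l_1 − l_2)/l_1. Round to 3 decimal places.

0.022

q_1 = (l_1 − l_2) / l_1 = (0.9 − 0.88) / 0.9
     = 0.02 / 0.9 = 0.022222… → 0.022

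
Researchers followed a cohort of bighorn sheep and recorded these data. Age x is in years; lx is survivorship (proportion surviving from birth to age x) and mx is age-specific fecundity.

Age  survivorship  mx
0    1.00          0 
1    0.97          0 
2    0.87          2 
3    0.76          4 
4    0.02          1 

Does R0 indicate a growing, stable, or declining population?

R0 = Σ lx·mx = 0 + 0 + 1.74 + 3.04 + 0.02 = 4.8
R0 > 1, so the population is growing.

growing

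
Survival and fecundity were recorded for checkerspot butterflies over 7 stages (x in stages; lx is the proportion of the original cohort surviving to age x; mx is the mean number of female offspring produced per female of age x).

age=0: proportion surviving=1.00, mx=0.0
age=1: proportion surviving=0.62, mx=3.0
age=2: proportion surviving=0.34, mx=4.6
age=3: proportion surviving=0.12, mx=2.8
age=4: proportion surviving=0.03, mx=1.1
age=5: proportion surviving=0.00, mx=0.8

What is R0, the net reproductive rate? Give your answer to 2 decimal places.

lx·mx by age: 0, 1.86, 1.564, 0.336, 0.033, 0
R0 = Σ lx·mx = 3.793 → 3.79

3.79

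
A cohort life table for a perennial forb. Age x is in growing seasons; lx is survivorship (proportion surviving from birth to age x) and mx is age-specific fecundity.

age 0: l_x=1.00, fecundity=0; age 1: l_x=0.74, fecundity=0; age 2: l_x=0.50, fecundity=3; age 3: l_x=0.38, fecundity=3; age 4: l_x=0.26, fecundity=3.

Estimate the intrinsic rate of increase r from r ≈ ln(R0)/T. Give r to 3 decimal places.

R0 = Σ lx·mx = 0 + 0 + 1.5 + 1.14 + 0.78 = 3.42
Σ x·lx·mx = 9.54; T = 9.54/3.42 = 2.78947…
r ≈ ln(R0)/T = ln(3.42)/2.78947… = 0.44081… → 0.441

0.441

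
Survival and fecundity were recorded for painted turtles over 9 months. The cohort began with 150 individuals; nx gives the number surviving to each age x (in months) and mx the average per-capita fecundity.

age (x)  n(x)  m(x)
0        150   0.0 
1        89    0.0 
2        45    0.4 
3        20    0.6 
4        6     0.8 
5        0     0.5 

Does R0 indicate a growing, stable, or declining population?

declining

lx = nx/n0 = nx/150: 1, 0.59333…, 0.3, 0.13333…, 0.04, 0
R0 = Σ lx·mx = 0 + 0 + 0.12 + 0.08… + 0.032 + 0 = 0.232…
R0 < 1, so the population is declining.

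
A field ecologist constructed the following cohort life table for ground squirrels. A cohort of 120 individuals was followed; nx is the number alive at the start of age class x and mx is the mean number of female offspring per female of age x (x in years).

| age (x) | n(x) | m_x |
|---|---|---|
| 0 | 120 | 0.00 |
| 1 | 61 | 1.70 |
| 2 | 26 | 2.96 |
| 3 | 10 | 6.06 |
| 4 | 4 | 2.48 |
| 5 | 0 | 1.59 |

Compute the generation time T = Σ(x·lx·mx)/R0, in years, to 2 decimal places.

1.91

lx = nx/n0 = nx/120: 1, 0.50833…, 0.21667…, 0.08333…, 0.03333…, 0
lx·mx: 0, 0.864167…, 0.641333…, 0.505…, 0.082667…, 0 → R0 = 2.093167…
x·lx·mx: 0, 0.864167…, 1.282667…, 1.515…, 0.330667…, 0 → Σ = 3.9925…
T = 3.9925… / 2.093167… = 1.907397… → 1.91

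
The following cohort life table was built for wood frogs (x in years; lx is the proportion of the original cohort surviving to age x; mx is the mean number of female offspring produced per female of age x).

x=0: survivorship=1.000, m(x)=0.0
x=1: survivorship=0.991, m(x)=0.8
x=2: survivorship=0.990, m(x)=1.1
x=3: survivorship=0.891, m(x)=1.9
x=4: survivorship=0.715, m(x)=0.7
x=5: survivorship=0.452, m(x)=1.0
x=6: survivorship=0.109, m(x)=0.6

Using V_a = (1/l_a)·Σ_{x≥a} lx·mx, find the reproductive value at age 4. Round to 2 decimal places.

lx·mx for x ≥ 4: 0.5005, 0.452, 0.0654 → sum = 1.0179
V_4 = 1.0179 / l_4 = 1.0179 / 0.715 = 1.423636… → 1.42

1.42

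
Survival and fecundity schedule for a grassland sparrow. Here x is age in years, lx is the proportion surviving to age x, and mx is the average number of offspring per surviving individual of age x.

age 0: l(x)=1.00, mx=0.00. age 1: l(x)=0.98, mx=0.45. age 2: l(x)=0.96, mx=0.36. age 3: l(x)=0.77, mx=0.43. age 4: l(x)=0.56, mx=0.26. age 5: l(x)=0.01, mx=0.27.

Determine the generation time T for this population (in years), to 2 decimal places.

lx·mx: 0, 0.441, 0.3456, 0.3311, 0.1456, 0.0027 → R0 = 1.266
x·lx·mx: 0, 0.441, 0.6912, 0.9933, 0.5824, 0.0135 → Σ = 2.7214
T = 2.7214 / 1.266 = 2.149605… → 2.15

2.15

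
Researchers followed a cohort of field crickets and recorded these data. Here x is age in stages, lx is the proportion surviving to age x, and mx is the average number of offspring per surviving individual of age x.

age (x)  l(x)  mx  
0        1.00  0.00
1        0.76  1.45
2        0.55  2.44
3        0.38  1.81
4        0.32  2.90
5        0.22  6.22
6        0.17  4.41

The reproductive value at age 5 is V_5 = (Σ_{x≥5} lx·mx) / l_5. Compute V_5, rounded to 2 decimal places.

lx·mx for x ≥ 5: 1.3684, 0.7497 → sum = 2.1181
V_5 = 2.1181 / l_5 = 2.1181 / 0.22 = 9.627727… → 9.63

9.63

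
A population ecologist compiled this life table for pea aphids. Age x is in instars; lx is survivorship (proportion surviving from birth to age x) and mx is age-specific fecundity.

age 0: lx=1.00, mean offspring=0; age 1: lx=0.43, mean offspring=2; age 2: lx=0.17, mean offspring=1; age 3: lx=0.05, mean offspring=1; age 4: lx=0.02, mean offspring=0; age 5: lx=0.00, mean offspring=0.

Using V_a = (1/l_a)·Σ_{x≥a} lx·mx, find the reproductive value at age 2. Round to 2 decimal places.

1.29

lx·mx for x ≥ 2: 0.17, 0.05, 0, 0 → sum = 0.22
V_2 = 0.22 / l_2 = 0.22 / 0.17 = 1.294118… → 1.29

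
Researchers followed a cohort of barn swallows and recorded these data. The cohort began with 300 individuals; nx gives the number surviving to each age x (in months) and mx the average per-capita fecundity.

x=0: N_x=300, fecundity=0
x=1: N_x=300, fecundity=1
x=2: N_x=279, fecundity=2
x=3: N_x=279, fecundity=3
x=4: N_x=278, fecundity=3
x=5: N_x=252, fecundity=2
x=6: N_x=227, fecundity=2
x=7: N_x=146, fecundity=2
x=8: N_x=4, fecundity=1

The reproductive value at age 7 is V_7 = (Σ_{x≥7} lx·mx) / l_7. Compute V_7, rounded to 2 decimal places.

lx = nx/n0 = nx/300: 1, 1, 0.93, 0.93, 0.92667…, 0.84, 0.75667…, 0.48667…, 0.01333…
lx·mx for x ≥ 7: 0.973333…, 0.013333… → sum = 0.986667…
V_7 = 0.986667… / l_7 = 0.986667… / 0.486667… = 2.027397… → 2.03

2.03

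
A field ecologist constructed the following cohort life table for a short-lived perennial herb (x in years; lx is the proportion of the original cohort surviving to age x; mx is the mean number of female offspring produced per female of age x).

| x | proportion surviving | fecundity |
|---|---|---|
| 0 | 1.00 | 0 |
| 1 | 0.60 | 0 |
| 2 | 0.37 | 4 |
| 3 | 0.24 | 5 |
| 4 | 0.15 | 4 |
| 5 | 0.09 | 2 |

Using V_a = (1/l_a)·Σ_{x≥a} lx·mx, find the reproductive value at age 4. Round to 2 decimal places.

5.20

lx·mx for x ≥ 4: 0.6, 0.18 → sum = 0.78
V_4 = 0.78 / l_4 = 0.78 / 0.15 = 5.2 → 5.20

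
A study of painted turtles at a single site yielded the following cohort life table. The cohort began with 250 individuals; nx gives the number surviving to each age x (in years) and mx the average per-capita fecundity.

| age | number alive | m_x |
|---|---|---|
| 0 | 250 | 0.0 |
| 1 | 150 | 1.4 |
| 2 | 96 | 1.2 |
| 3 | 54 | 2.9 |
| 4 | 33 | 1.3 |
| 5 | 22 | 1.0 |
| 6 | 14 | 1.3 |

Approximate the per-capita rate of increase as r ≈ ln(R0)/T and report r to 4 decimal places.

lx = nx/n0 = nx/250: 1, 0.6, 0.384, 0.216, 0.132, 0.088, 0.056
R0 = Σ lx·mx = 0 + 0.84 + 0.4608 + 0.6264 + 0.1716 + 0.088 + 0.0728 = 2.2596
Σ x·lx·mx = 5.204; T = 5.204/2.2596 = 2.30306…
r ≈ ln(R0)/T = ln(2.2596)/2.30306… = 0.353958… → 0.3540

0.3540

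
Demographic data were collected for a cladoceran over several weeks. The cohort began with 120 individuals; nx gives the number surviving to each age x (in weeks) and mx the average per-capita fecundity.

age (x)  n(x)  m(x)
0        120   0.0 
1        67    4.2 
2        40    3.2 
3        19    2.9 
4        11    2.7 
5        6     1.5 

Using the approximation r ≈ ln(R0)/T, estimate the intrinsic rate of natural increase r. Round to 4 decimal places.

0.8325

lx = nx/n0 = nx/120: 1, 0.55833…, 0.33333…, 0.15833…, 0.09167…, 0.05
R0 = Σ lx·mx = 0 + 2.345… + 1.06667… + 0.45917… + 0.2475… + 0.075 = 4.193333…
Σ x·lx·mx = 7.220833…; T = 7.220833…/4.193333… = 1.72198…
r ≈ ln(R0)/T = ln(4.193333…)/1.72198… = 0.83247… → 0.8325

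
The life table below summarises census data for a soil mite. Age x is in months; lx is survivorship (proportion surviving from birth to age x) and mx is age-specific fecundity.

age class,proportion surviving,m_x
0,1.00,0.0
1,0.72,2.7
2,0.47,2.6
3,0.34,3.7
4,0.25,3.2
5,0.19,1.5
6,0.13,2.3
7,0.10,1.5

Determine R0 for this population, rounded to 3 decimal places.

lx·mx by age: 0, 1.944, 1.222, 1.258, 0.8, 0.285, 0.299, 0.15
R0 = Σ lx·mx = 5.958 → 5.958

5.958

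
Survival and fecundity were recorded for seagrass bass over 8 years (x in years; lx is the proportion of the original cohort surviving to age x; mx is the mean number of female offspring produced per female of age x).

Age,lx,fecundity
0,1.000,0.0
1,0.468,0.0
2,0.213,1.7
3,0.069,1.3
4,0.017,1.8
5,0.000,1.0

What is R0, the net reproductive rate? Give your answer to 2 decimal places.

0.48

lx·mx by age: 0, 0, 0.3621, 0.0897, 0.0306, 0
R0 = Σ lx·mx = 0.4824 → 0.48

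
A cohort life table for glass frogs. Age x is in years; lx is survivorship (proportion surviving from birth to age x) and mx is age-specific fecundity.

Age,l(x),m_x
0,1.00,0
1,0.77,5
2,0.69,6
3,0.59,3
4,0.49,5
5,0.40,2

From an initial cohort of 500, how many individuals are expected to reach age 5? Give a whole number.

200

Expected survivors = N0 · l_5 = 500 × 0.40 = 200 → 200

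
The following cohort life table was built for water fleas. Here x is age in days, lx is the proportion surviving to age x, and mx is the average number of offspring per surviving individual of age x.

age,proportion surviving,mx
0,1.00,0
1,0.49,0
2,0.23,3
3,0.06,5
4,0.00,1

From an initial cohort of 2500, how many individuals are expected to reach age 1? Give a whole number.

Expected survivors = N0 · l_1 = 2500 × 0.49 = 1225 → 1225

1225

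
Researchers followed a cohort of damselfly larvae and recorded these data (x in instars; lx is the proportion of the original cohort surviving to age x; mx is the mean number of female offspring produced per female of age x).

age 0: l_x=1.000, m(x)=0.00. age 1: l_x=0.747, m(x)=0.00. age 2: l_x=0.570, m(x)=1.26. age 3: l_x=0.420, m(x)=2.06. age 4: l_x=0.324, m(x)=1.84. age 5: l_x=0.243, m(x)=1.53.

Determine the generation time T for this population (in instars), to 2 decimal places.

3.24

lx·mx: 0, 0, 0.7182, 0.8652, 0.59616, 0.37179 → R0 = 2.55135
x·lx·mx: 0, 0, 1.4364, 2.5956, 2.38464, 1.85895 → Σ = 8.27559
T = 8.27559 / 2.55135 = 3.243612… → 3.24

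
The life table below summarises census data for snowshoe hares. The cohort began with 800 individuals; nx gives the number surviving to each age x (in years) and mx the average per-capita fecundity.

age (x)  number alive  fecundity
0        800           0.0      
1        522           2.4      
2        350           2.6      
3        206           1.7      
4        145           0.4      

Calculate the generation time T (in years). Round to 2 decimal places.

1.69

lx = nx/n0 = nx/800: 1, 0.6525, 0.4375, 0.2575, 0.18125
lx·mx: 0, 1.566, 1.1375, 0.43775, 0.0725 → R0 = 3.21375
x·lx·mx: 0, 1.566, 2.275, 1.31325, 0.29 → Σ = 5.44425
T = 5.44425 / 3.21375 = 1.694049… → 1.69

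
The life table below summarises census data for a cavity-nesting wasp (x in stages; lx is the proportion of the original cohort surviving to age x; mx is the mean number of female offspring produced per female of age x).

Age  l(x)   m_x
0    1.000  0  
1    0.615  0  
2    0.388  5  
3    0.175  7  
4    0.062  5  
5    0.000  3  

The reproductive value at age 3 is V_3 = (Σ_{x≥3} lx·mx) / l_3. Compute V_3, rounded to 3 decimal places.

8.771

lx·mx for x ≥ 3: 1.225, 0.31, 0 → sum = 1.535
V_3 = 1.535 / l_3 = 1.535 / 0.175 = 8.771429… → 8.771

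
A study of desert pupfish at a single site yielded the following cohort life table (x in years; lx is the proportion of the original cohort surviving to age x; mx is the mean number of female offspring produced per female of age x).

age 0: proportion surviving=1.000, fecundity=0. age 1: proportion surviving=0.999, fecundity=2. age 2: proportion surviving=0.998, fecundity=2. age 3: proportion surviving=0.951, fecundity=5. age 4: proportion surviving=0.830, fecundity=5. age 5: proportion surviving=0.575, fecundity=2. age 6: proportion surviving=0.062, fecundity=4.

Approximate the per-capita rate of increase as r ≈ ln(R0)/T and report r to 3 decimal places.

0.863

R0 = Σ lx·mx = 0 + 1.998 + 1.996 + 4.755 + 4.15 + 1.15 + 0.248 = 14.297
Σ x·lx·mx = 44.093; T = 44.093/14.297 = 3.08407…
r ≈ ln(R0)/T = ln(14.297)/3.08407… = 0.86251… → 0.863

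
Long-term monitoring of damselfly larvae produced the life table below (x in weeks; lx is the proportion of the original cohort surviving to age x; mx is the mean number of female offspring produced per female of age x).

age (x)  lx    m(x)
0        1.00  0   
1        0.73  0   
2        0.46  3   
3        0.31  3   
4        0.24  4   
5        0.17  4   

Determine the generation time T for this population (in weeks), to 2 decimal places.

lx·mx: 0, 0, 1.38, 0.93, 0.96, 0.68 → R0 = 3.95
x·lx·mx: 0, 0, 2.76, 2.79, 3.84, 3.4 → Σ = 12.79
T = 12.79 / 3.95 = 3.237975… → 3.24

3.24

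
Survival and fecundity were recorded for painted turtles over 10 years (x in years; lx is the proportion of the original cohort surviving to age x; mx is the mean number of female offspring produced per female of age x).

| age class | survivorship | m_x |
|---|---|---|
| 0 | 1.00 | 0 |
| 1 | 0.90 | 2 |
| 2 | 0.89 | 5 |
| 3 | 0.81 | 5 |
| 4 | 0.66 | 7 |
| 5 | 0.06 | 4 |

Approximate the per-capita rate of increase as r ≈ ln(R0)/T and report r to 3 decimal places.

R0 = Σ lx·mx = 0 + 1.8 + 4.45 + 4.05 + 4.62 + 0.24 = 15.16
Σ x·lx·mx = 42.53; T = 42.53/15.16 = 2.80541…
r ≈ ln(R0)/T = ln(15.16)/2.80541… = 0.96908… → 0.969

0.969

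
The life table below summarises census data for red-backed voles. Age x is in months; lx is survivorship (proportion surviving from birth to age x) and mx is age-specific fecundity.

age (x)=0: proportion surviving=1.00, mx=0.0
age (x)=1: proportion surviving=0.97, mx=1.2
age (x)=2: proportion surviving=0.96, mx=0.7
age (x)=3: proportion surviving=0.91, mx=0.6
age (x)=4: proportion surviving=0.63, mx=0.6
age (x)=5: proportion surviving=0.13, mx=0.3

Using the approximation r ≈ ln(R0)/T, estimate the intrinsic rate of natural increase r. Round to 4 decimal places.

0.4922

R0 = Σ lx·mx = 0 + 1.164 + 0.672 + 0.546 + 0.378 + 0.039 = 2.799
Σ x·lx·mx = 5.853; T = 5.853/2.799 = 2.0911…
r ≈ ln(R0)/T = ln(2.799)/2.0911… = 0.49221… → 0.4922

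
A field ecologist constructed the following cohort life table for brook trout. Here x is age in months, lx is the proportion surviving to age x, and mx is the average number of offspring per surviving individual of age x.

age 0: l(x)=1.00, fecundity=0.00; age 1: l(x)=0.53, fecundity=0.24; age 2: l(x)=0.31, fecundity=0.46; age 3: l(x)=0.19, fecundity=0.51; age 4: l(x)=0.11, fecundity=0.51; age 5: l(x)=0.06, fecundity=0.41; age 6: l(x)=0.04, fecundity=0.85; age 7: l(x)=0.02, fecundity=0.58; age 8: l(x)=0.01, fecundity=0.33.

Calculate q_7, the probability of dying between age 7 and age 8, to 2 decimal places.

0.50

q_7 = (l_7 − l_8) / l_7 = (0.02 − 0.01) / 0.02
     = 0.01 / 0.02 = 0.5 → 0.50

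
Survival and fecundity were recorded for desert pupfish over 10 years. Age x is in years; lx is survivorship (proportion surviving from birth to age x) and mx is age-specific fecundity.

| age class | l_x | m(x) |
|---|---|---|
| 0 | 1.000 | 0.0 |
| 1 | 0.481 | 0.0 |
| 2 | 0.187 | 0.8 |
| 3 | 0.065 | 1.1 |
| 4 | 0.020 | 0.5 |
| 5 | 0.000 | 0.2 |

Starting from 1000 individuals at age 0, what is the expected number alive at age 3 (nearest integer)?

65

Expected survivors = N0 · l_3 = 1000 × 0.065 = 65 → 65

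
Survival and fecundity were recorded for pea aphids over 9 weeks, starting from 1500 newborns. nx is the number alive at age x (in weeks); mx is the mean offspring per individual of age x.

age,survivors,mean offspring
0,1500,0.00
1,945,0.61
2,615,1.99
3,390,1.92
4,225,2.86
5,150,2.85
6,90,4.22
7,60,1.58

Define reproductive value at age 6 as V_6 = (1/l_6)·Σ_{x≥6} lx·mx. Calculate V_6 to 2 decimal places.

lx = nx/n0 = nx/1500: 1, 0.63, 0.41, 0.26, 0.15, 0.1, 0.06, 0.04
lx·mx for x ≥ 6: 0.2532, 0.0632 → sum = 0.3164
V_6 = 0.3164 / l_6 = 0.3164 / 0.06 = 5.273333… → 5.27

5.27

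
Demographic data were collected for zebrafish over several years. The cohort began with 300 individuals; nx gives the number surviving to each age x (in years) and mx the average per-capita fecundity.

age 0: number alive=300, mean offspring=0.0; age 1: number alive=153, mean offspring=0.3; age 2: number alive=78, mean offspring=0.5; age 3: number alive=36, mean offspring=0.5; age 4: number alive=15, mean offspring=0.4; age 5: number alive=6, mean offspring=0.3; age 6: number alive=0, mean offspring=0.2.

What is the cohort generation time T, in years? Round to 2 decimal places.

lx = nx/n0 = nx/300: 1, 0.51, 0.26, 0.12, 0.05, 0.02, 0
lx·mx: 0, 0.153, 0.13, 0.06, 0.02, 0.006, 0 → R0 = 0.369
x·lx·mx: 0, 0.153, 0.26, 0.18, 0.08, 0.03, 0 → Σ = 0.703
T = 0.703 / 0.369 = 1.905149… → 1.91

1.91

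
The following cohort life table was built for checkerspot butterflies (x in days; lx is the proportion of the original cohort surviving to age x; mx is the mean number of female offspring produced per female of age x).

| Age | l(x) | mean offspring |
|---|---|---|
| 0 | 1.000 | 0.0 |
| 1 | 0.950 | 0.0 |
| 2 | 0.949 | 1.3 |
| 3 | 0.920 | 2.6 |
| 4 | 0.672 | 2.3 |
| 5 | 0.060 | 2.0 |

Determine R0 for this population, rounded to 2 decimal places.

5.29

lx·mx by age: 0, 0, 1.2337, 2.392, 1.5456, 0.12
R0 = Σ lx·mx = 5.2913 → 5.29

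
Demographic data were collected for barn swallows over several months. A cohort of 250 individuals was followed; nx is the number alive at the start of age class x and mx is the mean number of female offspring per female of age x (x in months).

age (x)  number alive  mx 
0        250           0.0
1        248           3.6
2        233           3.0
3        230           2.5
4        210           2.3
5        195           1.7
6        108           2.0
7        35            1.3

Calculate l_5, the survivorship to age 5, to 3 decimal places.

0.780

l_5 = n_5/n_0 = 195/250 = 0.78 → 0.780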